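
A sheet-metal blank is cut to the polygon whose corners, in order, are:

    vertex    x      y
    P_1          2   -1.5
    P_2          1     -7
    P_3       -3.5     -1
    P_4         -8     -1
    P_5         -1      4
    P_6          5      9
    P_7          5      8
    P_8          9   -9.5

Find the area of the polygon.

111.75

Apply the shoelace formula: 2A = Σ (x_i·y_{i+1} − x_{i+1}·y_i), indices taken mod 8.
Σ = (-12.5) + (-25.5) + (-4.5) + (-33) + (-29) + (-5) + (-119.5) + (5.5) = -223.5
Area = |Σ|/2 = 111.75.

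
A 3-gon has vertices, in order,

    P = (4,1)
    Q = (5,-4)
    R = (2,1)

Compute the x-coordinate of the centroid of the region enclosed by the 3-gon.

Apply the surveyor's formula. First the cross-terms c_i = x_i·y_{i+1} − x_{i+1}·y_i:
  -21, 13, -2  ⇒  2A = -10, A = -5.
Then Σ (x_i + x_{i+1})·c_i = -110, so x̄ = -110 / (6·(-5)) = 11/3.

11/3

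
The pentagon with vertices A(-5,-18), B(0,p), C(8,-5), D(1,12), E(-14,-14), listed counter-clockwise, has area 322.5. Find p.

The doubled signed area Σ (x_i y_{i+1} − x_{i+1} y_i) is linear in p.
With p=0 it equals 437; the coefficient of p is -13 (from the two edges through B).
So -13·p + 437 = 2·322.5 = 645 ⇒ p = -16.

-16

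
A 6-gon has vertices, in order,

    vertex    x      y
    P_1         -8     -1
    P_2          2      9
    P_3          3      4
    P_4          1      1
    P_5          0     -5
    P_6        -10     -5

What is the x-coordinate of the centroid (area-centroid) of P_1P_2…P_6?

Apply the shoelace (surveyor's) formula. First the cross-terms c_i = x_i·y_{i+1} − x_{i+1}·y_i:
  -70, -19, -1, -5, -50, -30  ⇒  2A = -175, A = -87.5.
Then Σ (x_i + x_{i+1})·c_i = 1356, so x̄ = 1356 / (6·(-87.5)) = -452/175.

-452/175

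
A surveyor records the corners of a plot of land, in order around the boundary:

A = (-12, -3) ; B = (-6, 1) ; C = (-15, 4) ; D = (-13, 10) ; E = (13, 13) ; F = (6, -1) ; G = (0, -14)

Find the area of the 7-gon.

Cross-terms: -30, -9, -98, -299, -91, -84, -168  ⇒  Σ = -779
Area = |Σ|/2 = 389.5.

389.5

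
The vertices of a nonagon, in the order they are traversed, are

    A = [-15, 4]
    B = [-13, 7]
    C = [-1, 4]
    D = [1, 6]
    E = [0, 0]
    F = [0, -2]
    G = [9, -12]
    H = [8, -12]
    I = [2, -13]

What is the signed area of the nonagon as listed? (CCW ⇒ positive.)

-184.5

Apply Gauss's area formula: 2A = Σ (x_i·y_{i+1} − x_{i+1}·y_i), indices taken mod 9.
A→B: (-15)(7) − (-13)(4) = -53
B→C: (-13)(4) − (-1)(7) = -45
C→D: (-1)(6) − (1)(4) = -10
D→E: (1)(0) − (0)(6) = 0
E→F: (0)(-2) − (0)(0) = 0
F→G: (0)(-12) − (9)(-2) = 18
G→H: (9)(-12) − (8)(-12) = -12
H→I: (8)(-13) − (2)(-12) = -80
I→A: (2)(4) − (-15)(-13) = -187
Σ = -369
Signed area = Σ/2 = -184.5 (negative ⇒ clockwise traversal).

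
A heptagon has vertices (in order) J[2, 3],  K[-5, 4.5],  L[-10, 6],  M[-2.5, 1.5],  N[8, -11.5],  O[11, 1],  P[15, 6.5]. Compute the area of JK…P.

139.375

Apply the surveyor's formula: 2A = Σ (x_i·y_{i+1} − x_{i+1}·y_i), indices taken mod 7.
J→K: (2)(4.5) − (-5)(3) = 24
K→L: (-5)(6) − (-10)(4.5) = 15
L→M: (-10)(1.5) − (-2.5)(6) = 0
M→N: (-2.5)(-11.5) − (8)(1.5) = 16.75
N→O: (8)(1) − (11)(-11.5) = 134.5
O→P: (11)(6.5) − (15)(1) = 56.5
P→J: (15)(3) − (2)(6.5) = 32
Σ = 278.75
Area = |Σ|/2 = 139.375.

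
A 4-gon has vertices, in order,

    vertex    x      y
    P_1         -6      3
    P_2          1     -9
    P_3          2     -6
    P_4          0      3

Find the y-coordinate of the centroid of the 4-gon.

-44/29

Apply the surveyor's formula. First the cross-terms c_i = x_i·y_{i+1} − x_{i+1}·y_i:
  51, 12, 6, 18  ⇒  2A = 87, A = 43.5.
Then Σ (y_i + y_{i+1})·c_i = -396, so ȳ = -396 / (6·43.5) = -44/29.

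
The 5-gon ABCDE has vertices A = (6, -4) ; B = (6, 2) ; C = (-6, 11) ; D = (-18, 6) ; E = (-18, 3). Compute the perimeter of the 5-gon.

|AB| = √((0)² + (6)²) = √36 = 6
|BC| = √((-12)² + (9)²) = √225 = 15
|CD| = √((-12)² + (-5)²) = √169 = 13
|DE| = √((0)² + (-3)²) = √9 = 3
|EA| = √((24)² + (-7)²) = √625 = 25
Perimeter = 6 + 15 + 13 + 3 + 25 = 62.

62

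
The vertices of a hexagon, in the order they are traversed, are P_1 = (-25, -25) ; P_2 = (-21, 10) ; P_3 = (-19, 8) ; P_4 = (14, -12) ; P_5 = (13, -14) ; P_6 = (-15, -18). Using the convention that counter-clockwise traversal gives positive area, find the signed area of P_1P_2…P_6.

Apply Gauss's area formula: 2A = Σ (x_i·y_{i+1} − x_{i+1}·y_i), indices taken mod 6.
Cross-terms: -775, 22, 116, -40, -444, -75  ⇒  Σ = -1196
Signed area = Σ/2 = -598 (negative ⇒ clockwise traversal).

-598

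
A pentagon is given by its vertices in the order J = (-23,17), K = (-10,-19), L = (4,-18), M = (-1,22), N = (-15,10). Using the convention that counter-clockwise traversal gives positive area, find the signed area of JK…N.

614

Σ = (607) + (256) + (70) + (320) + (-25) = 1228
Signed area = Σ/2 = 614 (positive ⇒ counter-clockwise traversal).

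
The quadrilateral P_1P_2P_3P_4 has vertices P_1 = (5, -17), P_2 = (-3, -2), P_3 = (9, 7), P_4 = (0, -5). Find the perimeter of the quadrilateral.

|P_1P_2| = √((-8)² + (15)²) = √289 = 17
|P_2P_3| = √((12)² + (9)²) = √225 = 15
|P_3P_4| = √((-9)² + (-12)²) = √225 = 15
|P_4P_1| = √((5)² + (-12)²) = √169 = 13
Perimeter = 17 + 15 + 15 + 13 = 60.

60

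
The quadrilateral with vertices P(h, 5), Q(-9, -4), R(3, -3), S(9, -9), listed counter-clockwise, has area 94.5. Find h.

12

The doubled signed area Σ (x_i y_{i+1} − x_{i+1} y_i) is linear in h.
With h=0 it equals 129; the coefficient of h is 5 (from the two edges through P).
So 5·h + 129 = 2·94.5 = 189 ⇒ h = 12.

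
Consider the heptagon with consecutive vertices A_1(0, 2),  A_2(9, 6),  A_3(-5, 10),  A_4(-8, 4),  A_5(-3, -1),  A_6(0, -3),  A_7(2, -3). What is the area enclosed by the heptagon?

100.5

Cross-terms: -18, 120, 60, 20, 9, 6, 4  ⇒  Σ = 201
Area = |Σ|/2 = 100.5.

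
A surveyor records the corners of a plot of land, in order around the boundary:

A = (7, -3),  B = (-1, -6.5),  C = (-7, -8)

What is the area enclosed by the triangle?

4.5

Apply Gauss's area formula: 2A = Σ (x_i·y_{i+1} − x_{i+1}·y_i), indices taken mod 3.
Σ = (-48.5) + (-37.5) + (77) = -9
Area = |Σ|/2 = 4.5.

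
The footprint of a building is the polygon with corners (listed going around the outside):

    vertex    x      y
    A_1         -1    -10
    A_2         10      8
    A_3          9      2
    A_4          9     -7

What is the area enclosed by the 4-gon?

69

A_1→A_2: (-1)(8) − (10)(-10) = 92
A_2→A_3: (10)(2) − (9)(8) = -52
A_3→A_4: (9)(-7) − (9)(2) = -81
A_4→A_1: (9)(-10) − (-1)(-7) = -97
Σ = -138
Area = |Σ|/2 = 69.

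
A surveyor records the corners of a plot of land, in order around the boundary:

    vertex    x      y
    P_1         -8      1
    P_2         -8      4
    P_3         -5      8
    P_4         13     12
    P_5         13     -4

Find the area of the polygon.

229.5

Apply the shoelace (surveyor's) formula: 2A = Σ (x_i·y_{i+1} − x_{i+1}·y_i), indices taken mod 5.
P_1→P_2: (-8)(4) − (-8)(1) = -24
P_2→P_3: (-8)(8) − (-5)(4) = -44
P_3→P_4: (-5)(12) − (13)(8) = -164
P_4→P_5: (13)(-4) − (13)(12) = -208
P_5→P_1: (13)(1) − (-8)(-4) = -19
Σ = -459
Area = |Σ|/2 = 229.5.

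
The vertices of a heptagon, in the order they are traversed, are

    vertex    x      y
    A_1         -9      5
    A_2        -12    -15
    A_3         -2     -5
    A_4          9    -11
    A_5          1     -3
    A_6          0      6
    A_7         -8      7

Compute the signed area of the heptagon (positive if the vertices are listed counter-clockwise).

176.5

Apply the shoelace (surveyor's) formula: 2A = Σ (x_i·y_{i+1} − x_{i+1}·y_i), indices taken mod 7.
A_1→A_2: (-9)(-15) − (-12)(5) = 195
A_2→A_3: (-12)(-5) − (-2)(-15) = 30
A_3→A_4: (-2)(-11) − (9)(-5) = 67
A_4→A_5: (9)(-3) − (1)(-11) = -16
A_5→A_6: (1)(6) − (0)(-3) = 6
A_6→A_7: (0)(7) − (-8)(6) = 48
A_7→A_1: (-8)(5) − (-9)(7) = 23
Σ = 353
Signed area = Σ/2 = 176.5 (positive ⇒ counter-clockwise traversal).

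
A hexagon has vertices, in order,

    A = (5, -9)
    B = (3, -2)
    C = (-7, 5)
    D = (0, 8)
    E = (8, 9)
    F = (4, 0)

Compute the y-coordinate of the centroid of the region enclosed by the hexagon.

1000/261

Apply the shoelace (surveyor's) formula. First the cross-terms c_i = x_i·y_{i+1} − x_{i+1}·y_i:
  17, 1, -56, -64, -36, -36  ⇒  2A = -174, A = -87.
Then Σ (y_i + y_{i+1})·c_i = -2000, so ȳ = -2000 / (6·(-87)) = 1000/261.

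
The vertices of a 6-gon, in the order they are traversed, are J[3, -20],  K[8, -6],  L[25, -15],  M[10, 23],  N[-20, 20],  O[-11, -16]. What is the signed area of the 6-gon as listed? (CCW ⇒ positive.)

Σ = (142) + (30) + (725) + (660) + (540) + (268) = 2365
Signed area = Σ/2 = 1182.5 (positive ⇒ counter-clockwise traversal).

1182.5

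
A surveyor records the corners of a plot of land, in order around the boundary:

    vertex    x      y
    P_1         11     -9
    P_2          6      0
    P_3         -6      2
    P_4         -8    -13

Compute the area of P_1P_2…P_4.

187.5

P_1→P_2: (11)(0) − (6)(-9) = 54
P_2→P_3: (6)(2) − (-6)(0) = 12
P_3→P_4: (-6)(-13) − (-8)(2) = 94
P_4→P_1: (-8)(-9) − (11)(-13) = 215
Σ = 375
Area = |Σ|/2 = 187.5.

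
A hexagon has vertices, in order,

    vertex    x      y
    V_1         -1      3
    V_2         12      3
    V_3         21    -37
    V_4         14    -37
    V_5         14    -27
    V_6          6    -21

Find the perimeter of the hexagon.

|V_1V_2| = √((13)² + (0)²) = √169 = 13
|V_2V_3| = √((9)² + (-40)²) = √1681 = 41
|V_3V_4| = √((-7)² + (0)²) = √49 = 7
|V_4V_5| = √((0)² + (10)²) = √100 = 10
|V_5V_6| = √((-8)² + (6)²) = √100 = 10
|V_6V_1| = √((-7)² + (24)²) = √625 = 25
Perimeter = 13 + 41 + 7 + 10 + 10 + 25 = 106.

106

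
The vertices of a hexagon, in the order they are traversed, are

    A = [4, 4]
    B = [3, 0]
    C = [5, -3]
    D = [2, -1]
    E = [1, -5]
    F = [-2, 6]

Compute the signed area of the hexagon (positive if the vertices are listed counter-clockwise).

Σ = (-12) + (-9) + (1) + (-9) + (-4) + (-32) = -65
Signed area = Σ/2 = -32.5 (negative ⇒ clockwise traversal).

-32.5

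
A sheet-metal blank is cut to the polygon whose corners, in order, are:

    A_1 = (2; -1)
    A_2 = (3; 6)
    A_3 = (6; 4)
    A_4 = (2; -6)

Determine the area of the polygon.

A_1→A_2: (2)(6) − (3)(-1) = 15
A_2→A_3: (3)(4) − (6)(6) = -24
A_3→A_4: (6)(-6) − (2)(4) = -44
A_4→A_1: (2)(-1) − (2)(-6) = 10
Σ = -43
Area = |Σ|/2 = 21.5.

21.5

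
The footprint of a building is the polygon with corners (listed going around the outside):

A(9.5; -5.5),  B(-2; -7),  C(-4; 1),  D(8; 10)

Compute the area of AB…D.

Apply Gauss's area formula: 2A = Σ (x_i·y_{i+1} − x_{i+1}·y_i), indices taken mod 4.
A→B: (9.5)(-7) − (-2)(-5.5) = -77.5
B→C: (-2)(1) − (-4)(-7) = -30
C→D: (-4)(10) − (8)(1) = -48
D→A: (8)(-5.5) − (9.5)(10) = -139
Σ = -294.5
Area = |Σ|/2 = 147.25.

147.25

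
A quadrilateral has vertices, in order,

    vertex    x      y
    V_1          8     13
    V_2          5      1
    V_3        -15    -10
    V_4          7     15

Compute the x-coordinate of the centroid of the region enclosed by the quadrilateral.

Apply the shoelace formula. First the cross-terms c_i = x_i·y_{i+1} − x_{i+1}·y_i:
  -57, -35, -155, -29  ⇒  2A = -276, A = -138.
Then Σ (x_i + x_{i+1})·c_i = 414, so x̄ = 414 / (6·(-138)) = -0.5.

-0.5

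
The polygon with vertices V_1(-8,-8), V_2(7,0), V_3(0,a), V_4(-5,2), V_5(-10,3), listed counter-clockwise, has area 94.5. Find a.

2

The doubled signed area Σ (x_i y_{i+1} − x_{i+1} y_i) is linear in a.
With a=0 it equals 165; the coefficient of a is 12 (from the two edges through V_3).
So 12·a + 165 = 2·94.5 = 189 ⇒ a = 2.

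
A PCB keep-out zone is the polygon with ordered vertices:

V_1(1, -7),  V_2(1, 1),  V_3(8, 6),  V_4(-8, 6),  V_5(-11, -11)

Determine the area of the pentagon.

172

Apply Gauss's area formula: 2A = Σ (x_i·y_{i+1} − x_{i+1}·y_i), indices taken mod 5.
V_1→V_2: (1)(1) − (1)(-7) = 8
V_2→V_3: (1)(6) − (8)(1) = -2
V_3→V_4: (8)(6) − (-8)(6) = 96
V_4→V_5: (-8)(-11) − (-11)(6) = 154
V_5→V_1: (-11)(-7) − (1)(-11) = 88
Σ = 344
Area = |Σ|/2 = 172.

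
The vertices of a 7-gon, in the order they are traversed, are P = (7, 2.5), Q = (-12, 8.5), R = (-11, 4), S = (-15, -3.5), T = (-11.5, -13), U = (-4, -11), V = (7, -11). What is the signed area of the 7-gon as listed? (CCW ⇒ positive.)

Cross-terms: 89.5, 45.5, 98.5, 154.75, 74.5, 121, 94.5  ⇒  Σ = 678.25
Signed area = Σ/2 = 339.125 (positive ⇒ counter-clockwise traversal).

339.125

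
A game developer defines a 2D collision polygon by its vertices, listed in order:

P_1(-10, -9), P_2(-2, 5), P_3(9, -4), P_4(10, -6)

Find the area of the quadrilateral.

Apply the surveyor's formula: 2A = Σ (x_i·y_{i+1} − x_{i+1}·y_i), indices taken mod 4.
Σ = (-68) + (-37) + (-14) + (-150) = -269
Area = |Σ|/2 = 134.5.

134.5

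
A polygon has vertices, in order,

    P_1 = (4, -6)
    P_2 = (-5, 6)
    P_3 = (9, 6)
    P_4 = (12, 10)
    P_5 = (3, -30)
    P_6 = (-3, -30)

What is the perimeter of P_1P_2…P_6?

106

|P_1P_2| = √((-9)² + (12)²) = √225 = 15
|P_2P_3| = √((14)² + (0)²) = √196 = 14
|P_3P_4| = √((3)² + (4)²) = √25 = 5
|P_4P_5| = √((-9)² + (-40)²) = √1681 = 41
|P_5P_6| = √((-6)² + (0)²) = √36 = 6
|P_6P_1| = √((7)² + (24)²) = √625 = 25
Perimeter = 15 + 14 + 5 + 41 + 6 + 25 = 106.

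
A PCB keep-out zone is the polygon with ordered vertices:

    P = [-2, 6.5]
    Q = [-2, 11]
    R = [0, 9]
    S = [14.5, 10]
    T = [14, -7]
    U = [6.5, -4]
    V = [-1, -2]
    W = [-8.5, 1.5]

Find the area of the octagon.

Σ = (-9) + (-18) + (-130.5) + (-241.5) + (-10.5) + (-17) + (-18.5) + (-52.25) = -497.25
Area = |Σ|/2 = 248.625.

248.625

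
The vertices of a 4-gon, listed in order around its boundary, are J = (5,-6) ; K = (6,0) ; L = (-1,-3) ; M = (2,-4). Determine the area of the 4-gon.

18

Apply Gauss's area formula: 2A = Σ (x_i·y_{i+1} − x_{i+1}·y_i), indices taken mod 4.
Σ = (36) + (-18) + (10) + (8) = 36
Area = |Σ|/2 = 18.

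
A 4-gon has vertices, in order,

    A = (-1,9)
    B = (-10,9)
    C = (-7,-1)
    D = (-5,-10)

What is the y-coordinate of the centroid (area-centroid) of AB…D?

691/246

Apply the shoelace (surveyor's) formula. First the cross-terms c_i = x_i·y_{i+1} − x_{i+1}·y_i:
  81, 73, 65, -55  ⇒  2A = 164, A = 82.
Then Σ (y_i + y_{i+1})·c_i = 1382, so ȳ = 1382 / (6·82) = 691/246.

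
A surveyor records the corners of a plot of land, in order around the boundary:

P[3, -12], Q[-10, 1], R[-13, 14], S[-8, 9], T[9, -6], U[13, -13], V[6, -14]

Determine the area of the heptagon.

Cross-terms: -117, -127, -5, -33, -39, -104, -30  ⇒  Σ = -455
Area = |Σ|/2 = 227.5.

227.5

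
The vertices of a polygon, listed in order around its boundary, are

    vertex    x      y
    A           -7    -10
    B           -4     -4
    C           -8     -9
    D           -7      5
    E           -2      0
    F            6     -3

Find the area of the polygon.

A→B: (-7)(-4) − (-4)(-10) = -12
B→C: (-4)(-9) − (-8)(-4) = 4
C→D: (-8)(5) − (-7)(-9) = -103
D→E: (-7)(0) − (-2)(5) = 10
E→F: (-2)(-3) − (6)(0) = 6
F→A: (6)(-10) − (-7)(-3) = -81
Σ = -176
Area = |Σ|/2 = 88.

88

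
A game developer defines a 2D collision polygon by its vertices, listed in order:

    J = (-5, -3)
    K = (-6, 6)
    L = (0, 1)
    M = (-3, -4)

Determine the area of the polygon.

31

Apply Gauss's area formula: 2A = Σ (x_i·y_{i+1} − x_{i+1}·y_i), indices taken mod 4.
Σ = (-48) + (-6) + (3) + (-11) = -62
Area = |Σ|/2 = 31.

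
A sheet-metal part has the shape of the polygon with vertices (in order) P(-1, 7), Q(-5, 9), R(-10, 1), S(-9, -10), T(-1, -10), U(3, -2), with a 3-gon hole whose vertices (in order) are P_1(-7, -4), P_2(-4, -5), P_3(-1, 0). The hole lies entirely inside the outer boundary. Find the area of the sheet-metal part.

166.5

Outer boundary:
Apply Gauss's area formula: 2A = Σ (x_i·y_{i+1} − x_{i+1}·y_i), indices taken mod 6.
Σ = (26) + (85) + (109) + (80) + (32) + (19) = 351
Area = |Σ|/2 = 175.5.
Hole:
Apply the shoelace formula: 2A = Σ (x_i·y_{i+1} − x_{i+1}·y_i), indices taken mod 3.
P_1→P_2: (-7)(-5) − (-4)(-4) = 19
P_2→P_3: (-4)(0) − (-1)(-5) = -5
P_3→P_1: (-1)(-4) − (-7)(0) = 4
Σ = 18
Area = |Σ|/2 = 9.
Net area = 175.5 − 9 = 166.5.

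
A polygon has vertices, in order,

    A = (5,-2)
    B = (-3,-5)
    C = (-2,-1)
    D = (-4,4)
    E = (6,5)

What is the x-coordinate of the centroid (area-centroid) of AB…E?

150/131

Apply the shoelace (surveyor's) formula. First the cross-terms c_i = x_i·y_{i+1} − x_{i+1}·y_i:
  -31, -7, -12, -44, -37  ⇒  2A = -131, A = -65.5.
Then Σ (x_i + x_{i+1})·c_i = -450, so x̄ = -450 / (6·(-65.5)) = 150/131.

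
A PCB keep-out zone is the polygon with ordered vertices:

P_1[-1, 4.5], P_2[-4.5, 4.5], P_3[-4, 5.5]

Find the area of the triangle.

1.75

Σ = (15.75) + (-6.75) + (-12.5) = -3.5
Area = |Σ|/2 = 1.75.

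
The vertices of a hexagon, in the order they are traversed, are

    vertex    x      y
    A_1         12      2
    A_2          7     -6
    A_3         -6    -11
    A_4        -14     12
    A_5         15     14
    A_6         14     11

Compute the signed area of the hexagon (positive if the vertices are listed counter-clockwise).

Cross-terms: -86, -113, -226, -376, -31, -104  ⇒  Σ = -936
Signed area = Σ/2 = -468 (negative ⇒ clockwise traversal).

-468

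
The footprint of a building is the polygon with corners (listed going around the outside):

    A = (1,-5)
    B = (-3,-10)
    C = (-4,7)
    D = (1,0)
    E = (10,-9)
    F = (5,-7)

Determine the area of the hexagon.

Apply the shoelace formula: 2A = Σ (x_i·y_{i+1} − x_{i+1}·y_i), indices taken mod 6.
A→B: (1)(-10) − (-3)(-5) = -25
B→C: (-3)(7) − (-4)(-10) = -61
C→D: (-4)(0) − (1)(7) = -7
D→E: (1)(-9) − (10)(0) = -9
E→F: (10)(-7) − (5)(-9) = -25
F→A: (5)(-5) − (1)(-7) = -18
Σ = -145
Area = |Σ|/2 = 72.5.

72.5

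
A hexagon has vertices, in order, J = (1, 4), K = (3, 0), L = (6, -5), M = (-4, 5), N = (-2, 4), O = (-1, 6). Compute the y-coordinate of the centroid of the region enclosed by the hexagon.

Apply the surveyor's formula. First the cross-terms c_i = x_i·y_{i+1} − x_{i+1}·y_i:
  -12, -15, 10, -6, -8, -10  ⇒  2A = -41, A = -20.5.
Then Σ (y_i + y_{i+1})·c_i = -207, so ȳ = -207 / (6·(-20.5)) = 69/41.

69/41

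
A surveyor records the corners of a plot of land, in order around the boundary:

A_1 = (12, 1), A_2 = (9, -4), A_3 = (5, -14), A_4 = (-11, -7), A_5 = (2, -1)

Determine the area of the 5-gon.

Cross-terms: -57, -106, -189, 25, 14  ⇒  Σ = -313
Area = |Σ|/2 = 156.5.

156.5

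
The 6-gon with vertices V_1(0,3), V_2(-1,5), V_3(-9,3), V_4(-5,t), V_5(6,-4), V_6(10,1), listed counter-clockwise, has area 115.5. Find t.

-5

The doubled signed area Σ (x_i y_{i+1} − x_{i+1} y_i) is linear in t.
With t=0 it equals 156; the coefficient of t is -15 (from the two edges through V_4).
So -15·t + 156 = 2·115.5 = 231 ⇒ t = -5.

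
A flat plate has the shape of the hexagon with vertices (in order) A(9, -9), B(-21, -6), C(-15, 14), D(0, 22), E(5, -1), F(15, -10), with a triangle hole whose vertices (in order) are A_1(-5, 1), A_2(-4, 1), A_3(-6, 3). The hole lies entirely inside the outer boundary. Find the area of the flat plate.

Outer boundary:
Apply the shoelace formula: 2A = Σ (x_i·y_{i+1} − x_{i+1}·y_i), indices taken mod 6.
Σ = (-243) + (-384) + (-330) + (-110) + (-35) + (-45) = -1147
Area = |Σ|/2 = 573.5.
Hole:
Apply the shoelace (surveyor's) formula: 2A = Σ (x_i·y_{i+1} − x_{i+1}·y_i), indices taken mod 3.
Σ = (-1) + (-6) + (9) = 2
Area = |Σ|/2 = 1.
Net area = 573.5 − 1 = 572.5.

572.5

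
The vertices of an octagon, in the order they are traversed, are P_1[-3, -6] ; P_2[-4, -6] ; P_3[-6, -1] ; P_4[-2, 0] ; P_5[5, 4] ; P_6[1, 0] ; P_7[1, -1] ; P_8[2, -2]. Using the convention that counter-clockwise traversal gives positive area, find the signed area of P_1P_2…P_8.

-35.5

Σ = (-6) + (-32) + (-2) + (-8) + (-4) + (-1) + (0) + (-18) = -71
Signed area = Σ/2 = -35.5 (negative ⇒ clockwise traversal).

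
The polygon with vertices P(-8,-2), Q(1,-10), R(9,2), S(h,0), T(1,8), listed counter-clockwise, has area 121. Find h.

The doubled signed area Σ (x_i y_{i+1} − x_{i+1} y_i) is linear in h.
With h=0 it equals 236; the coefficient of h is 6 (from the two edges through S).
So 6·h + 236 = 2·121 = 242 ⇒ h = 1.

1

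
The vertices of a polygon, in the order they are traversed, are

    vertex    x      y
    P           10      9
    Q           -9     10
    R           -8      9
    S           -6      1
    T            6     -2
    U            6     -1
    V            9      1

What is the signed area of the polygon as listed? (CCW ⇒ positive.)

Apply Gauss's area formula: 2A = Σ (x_i·y_{i+1} − x_{i+1}·y_i), indices taken mod 7.
P→Q: (10)(10) − (-9)(9) = 181
Q→R: (-9)(9) − (-8)(10) = -1
R→S: (-8)(1) − (-6)(9) = 46
S→T: (-6)(-2) − (6)(1) = 6
T→U: (6)(-1) − (6)(-2) = 6
U→V: (6)(1) − (9)(-1) = 15
V→P: (9)(9) − (10)(1) = 71
Σ = 324
Signed area = Σ/2 = 162 (positive ⇒ counter-clockwise traversal).

162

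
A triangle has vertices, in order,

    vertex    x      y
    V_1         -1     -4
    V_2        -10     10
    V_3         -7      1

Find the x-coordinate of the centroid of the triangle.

-6

Apply the shoelace formula. First the cross-terms c_i = x_i·y_{i+1} − x_{i+1}·y_i:
  -50, 60, 29  ⇒  2A = 39, A = 19.5.
Then Σ (x_i + x_{i+1})·c_i = -702, so x̄ = -702 / (6·19.5) = -6.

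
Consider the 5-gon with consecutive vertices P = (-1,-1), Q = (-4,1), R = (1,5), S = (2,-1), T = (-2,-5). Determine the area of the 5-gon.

P→Q: (-1)(1) − (-4)(-1) = -5
Q→R: (-4)(5) − (1)(1) = -21
R→S: (1)(-1) − (2)(5) = -11
S→T: (2)(-5) − (-2)(-1) = -12
T→P: (-2)(-1) − (-1)(-5) = -3
Σ = -52
Area = |Σ|/2 = 26.

26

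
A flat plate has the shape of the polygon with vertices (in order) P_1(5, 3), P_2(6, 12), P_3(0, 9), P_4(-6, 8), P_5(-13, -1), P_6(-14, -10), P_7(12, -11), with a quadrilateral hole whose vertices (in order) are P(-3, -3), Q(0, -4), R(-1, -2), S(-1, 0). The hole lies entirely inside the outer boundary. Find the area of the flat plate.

Outer boundary:
Apply the shoelace (surveyor's) formula: 2A = Σ (x_i·y_{i+1} − x_{i+1}·y_i), indices taken mod 7.
P_1→P_2: (5)(12) − (6)(3) = 42
P_2→P_3: (6)(9) − (0)(12) = 54
P_3→P_4: (0)(8) − (-6)(9) = 54
P_4→P_5: (-6)(-1) − (-13)(8) = 110
P_5→P_6: (-13)(-10) − (-14)(-1) = 116
P_6→P_7: (-14)(-11) − (12)(-10) = 274
P_7→P_1: (12)(3) − (5)(-11) = 91
Σ = 741
Area = |Σ|/2 = 370.5.
Hole:
Σ = (12) + (-4) + (-2) + (3) = 9
Area = |Σ|/2 = 4.5.
Net area = 370.5 − 4.5 = 366.

366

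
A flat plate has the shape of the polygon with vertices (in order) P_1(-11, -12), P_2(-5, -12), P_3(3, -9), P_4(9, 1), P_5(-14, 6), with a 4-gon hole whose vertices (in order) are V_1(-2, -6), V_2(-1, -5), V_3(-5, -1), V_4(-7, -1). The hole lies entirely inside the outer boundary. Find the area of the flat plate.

260.5

Outer boundary:
Cross-terms: 72, 81, 84, 68, 234  ⇒  Σ = 539
Area = |Σ|/2 = 269.5.
Hole:
Apply Gauss's area formula: 2A = Σ (x_i·y_{i+1} − x_{i+1}·y_i), indices taken mod 4.
Σ = (4) + (-24) + (-2) + (40) = 18
Area = |Σ|/2 = 9.
Net area = 269.5 − 9 = 260.5.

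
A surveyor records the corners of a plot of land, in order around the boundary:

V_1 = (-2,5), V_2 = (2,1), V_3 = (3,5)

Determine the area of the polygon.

Apply Gauss's area formula: 2A = Σ (x_i·y_{i+1} − x_{i+1}·y_i), indices taken mod 3.
Σ = (-12) + (7) + (25) = 20
Area = |Σ|/2 = 10.

10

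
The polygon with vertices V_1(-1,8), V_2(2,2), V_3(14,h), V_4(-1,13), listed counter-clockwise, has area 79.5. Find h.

6

Write out the shoelace sum; only the two edges meeting at V_3 involve h:
2·Area = [(2·h − 14·2) + (14·13 − (-1)·h)] + -13
       = 3·h + 141 = 159
⇒ h = 6.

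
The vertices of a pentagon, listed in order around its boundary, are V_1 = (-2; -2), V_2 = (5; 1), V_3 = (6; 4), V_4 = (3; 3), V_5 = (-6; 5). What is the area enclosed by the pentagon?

41.5

Apply the shoelace (surveyor's) formula: 2A = Σ (x_i·y_{i+1} − x_{i+1}·y_i), indices taken mod 5.
Σ = (8) + (14) + (6) + (33) + (22) = 83
Area = |Σ|/2 = 41.5.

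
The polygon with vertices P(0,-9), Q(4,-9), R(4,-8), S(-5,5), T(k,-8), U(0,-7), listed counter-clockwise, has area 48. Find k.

-3

The doubled signed area Σ (x_i y_{i+1} − x_{i+1} y_i) is linear in k.
With k=0 it equals 60; the coefficient of k is -12 (from the two edges through T).
So -12·k + 60 = 2·48 = 96 ⇒ k = -3.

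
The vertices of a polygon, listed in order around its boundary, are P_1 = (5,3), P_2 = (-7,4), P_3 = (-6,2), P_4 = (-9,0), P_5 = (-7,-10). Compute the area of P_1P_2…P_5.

Apply Gauss's area formula: 2A = Σ (x_i·y_{i+1} − x_{i+1}·y_i), indices taken mod 5.
Σ = (41) + (10) + (18) + (90) + (29) = 188
Area = |Σ|/2 = 94.

94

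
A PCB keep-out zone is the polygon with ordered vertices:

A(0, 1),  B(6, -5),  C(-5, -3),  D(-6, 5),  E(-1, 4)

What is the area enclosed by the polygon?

Apply Gauss's area formula: 2A = Σ (x_i·y_{i+1} − x_{i+1}·y_i), indices taken mod 5.
Cross-terms: -6, -43, -43, -19, -1  ⇒  Σ = -112
Area = |Σ|/2 = 56.

56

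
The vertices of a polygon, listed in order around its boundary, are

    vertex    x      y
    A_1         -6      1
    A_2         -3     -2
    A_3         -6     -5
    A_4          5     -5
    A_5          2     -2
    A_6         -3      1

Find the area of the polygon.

36

Σ = (15) + (3) + (55) + (0) + (-4) + (3) = 72
Area = |Σ|/2 = 36.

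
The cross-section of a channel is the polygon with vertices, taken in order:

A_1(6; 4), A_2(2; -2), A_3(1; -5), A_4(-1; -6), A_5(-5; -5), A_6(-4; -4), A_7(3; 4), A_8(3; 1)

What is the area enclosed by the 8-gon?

Apply the shoelace formula: 2A = Σ (x_i·y_{i+1} − x_{i+1}·y_i), indices taken mod 8.
A_1→A_2: (6)(-2) − (2)(4) = -20
A_2→A_3: (2)(-5) − (1)(-2) = -8
A_3→A_4: (1)(-6) − (-1)(-5) = -11
A_4→A_5: (-1)(-5) − (-5)(-6) = -25
A_5→A_6: (-5)(-4) − (-4)(-5) = 0
A_6→A_7: (-4)(4) − (3)(-4) = -4
A_7→A_8: (3)(1) − (3)(4) = -9
A_8→A_1: (3)(4) − (6)(1) = 6
Σ = -71
Area = |Σ|/2 = 35.5.

35.5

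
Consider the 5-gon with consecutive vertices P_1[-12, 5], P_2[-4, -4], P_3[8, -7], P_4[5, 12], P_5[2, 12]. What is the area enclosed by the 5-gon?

224.5

Apply the shoelace formula: 2A = Σ (x_i·y_{i+1} − x_{i+1}·y_i), indices taken mod 5.
Cross-terms: 68, 60, 131, 36, 154  ⇒  Σ = 449
Area = |Σ|/2 = 224.5.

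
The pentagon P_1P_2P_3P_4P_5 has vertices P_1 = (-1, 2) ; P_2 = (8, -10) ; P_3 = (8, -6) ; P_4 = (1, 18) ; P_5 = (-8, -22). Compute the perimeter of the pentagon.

110

|P_1P_2| = √((9)² + (-12)²) = √225 = 15
|P_2P_3| = √((0)² + (4)²) = √16 = 4
|P_3P_4| = √((-7)² + (24)²) = √625 = 25
|P_4P_5| = √((-9)² + (-40)²) = √1681 = 41
|P_5P_1| = √((7)² + (24)²) = √625 = 25
Perimeter = 15 + 4 + 25 + 41 + 25 = 110.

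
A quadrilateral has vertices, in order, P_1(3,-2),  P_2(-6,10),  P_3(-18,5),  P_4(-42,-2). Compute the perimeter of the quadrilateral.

|P_1P_2| = √((-9)² + (12)²) = √225 = 15
|P_2P_3| = √((-12)² + (-5)²) = √169 = 13
|P_3P_4| = √((-24)² + (-7)²) = √625 = 25
|P_4P_1| = √((45)² + (0)²) = √2025 = 45
Perimeter = 15 + 13 + 25 + 45 = 98.

98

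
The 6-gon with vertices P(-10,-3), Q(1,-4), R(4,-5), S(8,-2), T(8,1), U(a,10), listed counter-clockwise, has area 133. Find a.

6

Write out the shoelace sum; only the two edges meeting at U involve a:
2·Area = [(8·10 − a·1) + (a·(-3) − (-10)·10)] + 110
       = -4·a + 290 = 266
⇒ a = 6.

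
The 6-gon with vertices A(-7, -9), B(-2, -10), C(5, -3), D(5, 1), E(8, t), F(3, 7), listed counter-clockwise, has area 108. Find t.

9

Write out the shoelace sum; only the two edges meeting at E involve t:
2·Area = [(5·t − 8·1) + (8·7 − 3·t)] + 150
       = 2·t + 198 = 216
⇒ t = 9.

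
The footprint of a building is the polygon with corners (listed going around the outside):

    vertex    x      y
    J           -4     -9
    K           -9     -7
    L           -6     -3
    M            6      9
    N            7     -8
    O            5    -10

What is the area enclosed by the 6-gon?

Apply the surveyor's formula: 2A = Σ (x_i·y_{i+1} − x_{i+1}·y_i), indices taken mod 6.
Σ = (-53) + (-15) + (-36) + (-111) + (-30) + (-85) = -330
Area = |Σ|/2 = 165.

165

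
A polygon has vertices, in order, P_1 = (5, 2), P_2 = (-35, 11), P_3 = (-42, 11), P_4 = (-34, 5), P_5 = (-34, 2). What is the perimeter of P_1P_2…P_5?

100

|P_1P_2| = √((-40)² + (9)²) = √1681 = 41
|P_2P_3| = √((-7)² + (0)²) = √49 = 7
|P_3P_4| = √((8)² + (-6)²) = √100 = 10
|P_4P_5| = √((0)² + (-3)²) = √9 = 3
|P_5P_1| = √((39)² + (0)²) = √1521 = 39
Perimeter = 41 + 7 + 10 + 3 + 39 = 100.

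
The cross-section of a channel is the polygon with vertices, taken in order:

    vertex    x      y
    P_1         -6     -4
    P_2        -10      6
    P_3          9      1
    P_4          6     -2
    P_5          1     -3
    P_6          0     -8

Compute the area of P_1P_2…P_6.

Apply the shoelace formula: 2A = Σ (x_i·y_{i+1} − x_{i+1}·y_i), indices taken mod 6.
Σ = (-76) + (-64) + (-24) + (-16) + (-8) + (-48) = -236
Area = |Σ|/2 = 118.

118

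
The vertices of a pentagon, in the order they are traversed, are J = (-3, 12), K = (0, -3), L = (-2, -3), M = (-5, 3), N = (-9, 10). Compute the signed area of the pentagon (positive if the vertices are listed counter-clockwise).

Σ = (9) + (-6) + (-21) + (-23) + (-78) = -119
Signed area = Σ/2 = -59.5 (negative ⇒ clockwise traversal).

-59.5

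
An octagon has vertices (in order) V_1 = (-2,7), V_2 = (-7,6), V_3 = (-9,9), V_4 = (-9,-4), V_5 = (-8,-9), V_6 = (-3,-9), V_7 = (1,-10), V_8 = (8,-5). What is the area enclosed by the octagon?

199.5

Σ = (37) + (-9) + (117) + (49) + (45) + (39) + (75) + (46) = 399
Area = |Σ|/2 = 199.5.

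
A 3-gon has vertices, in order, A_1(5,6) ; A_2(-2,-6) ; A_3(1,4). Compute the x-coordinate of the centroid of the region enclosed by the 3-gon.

4/3

Apply the surveyor's formula. First the cross-terms c_i = x_i·y_{i+1} − x_{i+1}·y_i:
  -18, -2, -14  ⇒  2A = -34, A = -17.
Then Σ (x_i + x_{i+1})·c_i = -136, so x̄ = -136 / (6·(-17)) = 4/3.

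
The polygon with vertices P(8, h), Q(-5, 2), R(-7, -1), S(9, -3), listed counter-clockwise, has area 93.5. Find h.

7

The doubled signed area Σ (x_i y_{i+1} − x_{i+1} y_i) is linear in h.
With h=0 it equals 89; the coefficient of h is 14 (from the two edges through P).
So 14·h + 89 = 2·93.5 = 187 ⇒ h = 7.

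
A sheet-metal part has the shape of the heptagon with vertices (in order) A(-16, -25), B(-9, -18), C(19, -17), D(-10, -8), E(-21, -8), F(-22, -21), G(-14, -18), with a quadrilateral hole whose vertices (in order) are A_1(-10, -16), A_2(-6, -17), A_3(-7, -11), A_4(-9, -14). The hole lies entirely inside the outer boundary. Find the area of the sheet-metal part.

276.5

Outer boundary:
Σ = (63) + (495) + (-322) + (-88) + (265) + (102) + (62) = 577
Area = |Σ|/2 = 288.5.
Hole:
Apply the shoelace formula: 2A = Σ (x_i·y_{i+1} − x_{i+1}·y_i), indices taken mod 4.
A_1→A_2: (-10)(-17) − (-6)(-16) = 74
A_2→A_3: (-6)(-11) − (-7)(-17) = -53
A_3→A_4: (-7)(-14) − (-9)(-11) = -1
A_4→A_1: (-9)(-16) − (-10)(-14) = 4
Σ = 24
Area = |Σ|/2 = 12.
Net area = 288.5 − 12 = 276.5.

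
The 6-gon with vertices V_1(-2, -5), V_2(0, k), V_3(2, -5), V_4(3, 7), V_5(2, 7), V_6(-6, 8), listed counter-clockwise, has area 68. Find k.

Write out the shoelace sum; only the two edges meeting at V_2 involve k:
2·Area = [((-2)·k − 0·(-5)) + (0·(-5) − 2·k)] + 140
       = -4·k + 140 = 136
⇒ k = 1.

1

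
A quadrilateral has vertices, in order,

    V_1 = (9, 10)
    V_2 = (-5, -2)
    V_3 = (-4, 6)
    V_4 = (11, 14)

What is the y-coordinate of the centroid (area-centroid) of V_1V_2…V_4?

Apply the shoelace formula. First the cross-terms c_i = x_i·y_{i+1} − x_{i+1}·y_i:
  32, -38, -122, -16  ⇒  2A = -144, A = -72.
Then Σ (y_i + y_{i+1})·c_i = -2720, so ȳ = -2720 / (6·(-72)) = 170/27.

170/27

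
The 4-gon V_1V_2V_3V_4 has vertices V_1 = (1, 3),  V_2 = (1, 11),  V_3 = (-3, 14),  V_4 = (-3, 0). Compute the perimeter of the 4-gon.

32

|V_1V_2| = √((0)² + (8)²) = √64 = 8
|V_2V_3| = √((-4)² + (3)²) = √25 = 5
|V_3V_4| = √((0)² + (-14)²) = √196 = 14
|V_4V_1| = √((4)² + (3)²) = √25 = 5
Perimeter = 8 + 5 + 14 + 5 = 32.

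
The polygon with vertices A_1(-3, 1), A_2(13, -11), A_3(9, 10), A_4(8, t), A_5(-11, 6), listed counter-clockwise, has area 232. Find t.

Write out the shoelace sum; only the two edges meeting at A_4 involve t:
2·Area = [(9·t − 8·10) + (8·6 − (-11)·t)] + 256
       = 20·t + 224 = 464
⇒ t = 12.

12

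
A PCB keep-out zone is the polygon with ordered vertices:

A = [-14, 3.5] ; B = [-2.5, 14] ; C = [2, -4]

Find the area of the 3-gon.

Σ = (-187.25) + (-18) + (-49) = -254.25
Area = |Σ|/2 = 127.125.

127.125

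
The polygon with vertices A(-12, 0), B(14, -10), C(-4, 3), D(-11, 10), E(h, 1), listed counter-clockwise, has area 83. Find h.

The doubled signed area Σ (x_i y_{i+1} − x_{i+1} y_i) is linear in h.
With h=0 it equals 116; the coefficient of h is -10 (from the two edges through E).
So -10·h + 116 = 2·83 = 166 ⇒ h = -5.

-5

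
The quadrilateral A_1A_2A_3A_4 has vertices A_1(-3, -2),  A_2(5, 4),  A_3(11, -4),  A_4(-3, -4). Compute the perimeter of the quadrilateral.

36

|A_1A_2| = √((8)² + (6)²) = √100 = 10
|A_2A_3| = √((6)² + (-8)²) = √100 = 10
|A_3A_4| = √((-14)² + (0)²) = √196 = 14
|A_4A_1| = √((0)² + (2)²) = √4 = 2
Perimeter = 10 + 10 + 14 + 2 = 36.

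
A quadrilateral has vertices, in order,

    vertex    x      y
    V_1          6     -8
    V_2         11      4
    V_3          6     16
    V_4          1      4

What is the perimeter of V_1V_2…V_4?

52

|V_1V_2| = √((5)² + (12)²) = √169 = 13
|V_2V_3| = √((-5)² + (12)²) = √169 = 13
|V_3V_4| = √((-5)² + (-12)²) = √169 = 13
|V_4V_1| = √((5)² + (-12)²) = √169 = 13
Perimeter = 13 + 13 + 13 + 13 = 52.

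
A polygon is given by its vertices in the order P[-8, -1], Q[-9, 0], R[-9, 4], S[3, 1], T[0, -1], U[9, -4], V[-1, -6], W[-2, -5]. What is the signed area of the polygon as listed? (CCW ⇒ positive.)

-81.5

Cross-terms: -9, -36, -21, -3, 9, -58, -7, -38  ⇒  Σ = -163
Signed area = Σ/2 = -81.5 (negative ⇒ clockwise traversal).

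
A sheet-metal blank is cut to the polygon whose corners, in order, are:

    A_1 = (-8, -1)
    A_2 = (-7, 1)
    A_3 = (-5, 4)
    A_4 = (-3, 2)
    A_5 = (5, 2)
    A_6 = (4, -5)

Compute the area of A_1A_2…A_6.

Σ = (-15) + (-23) + (2) + (-16) + (-33) + (-44) = -129
Area = |Σ|/2 = 64.5.

64.5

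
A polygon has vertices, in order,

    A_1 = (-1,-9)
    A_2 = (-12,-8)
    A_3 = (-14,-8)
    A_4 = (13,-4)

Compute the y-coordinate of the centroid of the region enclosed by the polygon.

Apply the shoelace (surveyor's) formula. First the cross-terms c_i = x_i·y_{i+1} − x_{i+1}·y_i:
  -100, -16, 160, -121  ⇒  2A = -77, A = -38.5.
Then Σ (y_i + y_{i+1})·c_i = 1609, so ȳ = 1609 / (6·(-38.5)) = -1609/231.

-1609/231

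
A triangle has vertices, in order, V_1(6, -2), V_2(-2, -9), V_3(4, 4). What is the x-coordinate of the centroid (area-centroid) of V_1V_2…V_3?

8/3

Apply Gauss's area formula. First the cross-terms c_i = x_i·y_{i+1} − x_{i+1}·y_i:
  -58, 28, -32  ⇒  2A = -62, A = -31.
Then Σ (x_i + x_{i+1})·c_i = -496, so x̄ = -496 / (6·(-31)) = 8/3.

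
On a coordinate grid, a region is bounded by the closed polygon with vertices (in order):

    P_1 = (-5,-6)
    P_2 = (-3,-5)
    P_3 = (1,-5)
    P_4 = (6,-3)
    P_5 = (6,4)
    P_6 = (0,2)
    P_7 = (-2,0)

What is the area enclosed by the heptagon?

62

Σ = (7) + (20) + (27) + (42) + (12) + (4) + (12) = 124
Area = |Σ|/2 = 62.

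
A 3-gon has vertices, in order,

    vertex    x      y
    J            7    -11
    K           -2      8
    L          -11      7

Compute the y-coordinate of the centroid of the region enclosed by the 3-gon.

Apply the shoelace formula. First the cross-terms c_i = x_i·y_{i+1} − x_{i+1}·y_i:
  34, 74, 72  ⇒  2A = 180, A = 90.
Then Σ (y_i + y_{i+1})·c_i = 720, so ȳ = 720 / (6·90) = 4/3.

4/3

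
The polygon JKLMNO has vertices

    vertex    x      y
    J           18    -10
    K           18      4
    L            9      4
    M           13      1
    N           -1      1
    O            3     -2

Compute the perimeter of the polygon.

64

|JK| = √((0)² + (14)²) = √196 = 14
|KL| = √((-9)² + (0)²) = √81 = 9
|LM| = √((4)² + (-3)²) = √25 = 5
|MN| = √((-14)² + (0)²) = √196 = 14
|NO| = √((4)² + (-3)²) = √25 = 5
|OJ| = √((15)² + (-8)²) = √289 = 17
Perimeter = 14 + 9 + 5 + 14 + 5 + 17 = 64.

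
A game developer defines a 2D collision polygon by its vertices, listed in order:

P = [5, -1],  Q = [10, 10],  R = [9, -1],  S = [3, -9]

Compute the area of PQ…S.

Apply Gauss's area formula: 2A = Σ (x_i·y_{i+1} − x_{i+1}·y_i), indices taken mod 4.
P→Q: (5)(10) − (10)(-1) = 60
Q→R: (10)(-1) − (9)(10) = -100
R→S: (9)(-9) − (3)(-1) = -78
S→P: (3)(-1) − (5)(-9) = 42
Σ = -76
Area = |Σ|/2 = 38.

38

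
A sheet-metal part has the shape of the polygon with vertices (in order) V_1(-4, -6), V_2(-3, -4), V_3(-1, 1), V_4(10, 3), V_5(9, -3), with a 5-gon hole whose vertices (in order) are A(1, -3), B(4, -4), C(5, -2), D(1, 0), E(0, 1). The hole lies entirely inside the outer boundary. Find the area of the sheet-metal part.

61.5

Outer boundary:
Apply the shoelace (surveyor's) formula: 2A = Σ (x_i·y_{i+1} − x_{i+1}·y_i), indices taken mod 5.
Σ = (-2) + (-7) + (-13) + (-57) + (-66) = -145
Area = |Σ|/2 = 72.5.
Hole:
Apply Gauss's area formula: 2A = Σ (x_i·y_{i+1} − x_{i+1}·y_i), indices taken mod 5.
A→B: (1)(-4) − (4)(-3) = 8
B→C: (4)(-2) − (5)(-4) = 12
C→D: (5)(0) − (1)(-2) = 2
D→E: (1)(1) − (0)(0) = 1
E→A: (0)(-3) − (1)(1) = -1
Σ = 22
Area = |Σ|/2 = 11.
Net area = 72.5 − 11 = 61.5.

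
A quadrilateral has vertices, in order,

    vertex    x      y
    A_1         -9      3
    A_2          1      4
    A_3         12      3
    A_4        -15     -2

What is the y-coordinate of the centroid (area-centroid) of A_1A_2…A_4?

Apply the surveyor's formula. First the cross-terms c_i = x_i·y_{i+1} − x_{i+1}·y_i:
  -39, -45, 21, -63  ⇒  2A = -126, A = -63.
Then Σ (y_i + y_{i+1})·c_i = -630, so ȳ = -630 / (6·(-63)) = 5/3.

5/3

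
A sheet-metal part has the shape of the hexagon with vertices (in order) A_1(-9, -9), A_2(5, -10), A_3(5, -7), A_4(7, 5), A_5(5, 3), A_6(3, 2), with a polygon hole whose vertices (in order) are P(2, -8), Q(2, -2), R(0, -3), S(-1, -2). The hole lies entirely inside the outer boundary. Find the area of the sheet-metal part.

Outer boundary:
Apply the shoelace formula: 2A = Σ (x_i·y_{i+1} − x_{i+1}·y_i), indices taken mod 6.
Cross-terms: 135, 15, 74, -4, 1, -9  ⇒  Σ = 212
Area = |Σ|/2 = 106.
Hole:
P→Q: (2)(-2) − (2)(-8) = 12
Q→R: (2)(-3) − (0)(-2) = -6
R→S: (0)(-2) − (-1)(-3) = -3
S→P: (-1)(-8) − (2)(-2) = 12
Σ = 15
Area = |Σ|/2 = 7.5.
Net area = 106 − 7.5 = 98.5.

98.5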